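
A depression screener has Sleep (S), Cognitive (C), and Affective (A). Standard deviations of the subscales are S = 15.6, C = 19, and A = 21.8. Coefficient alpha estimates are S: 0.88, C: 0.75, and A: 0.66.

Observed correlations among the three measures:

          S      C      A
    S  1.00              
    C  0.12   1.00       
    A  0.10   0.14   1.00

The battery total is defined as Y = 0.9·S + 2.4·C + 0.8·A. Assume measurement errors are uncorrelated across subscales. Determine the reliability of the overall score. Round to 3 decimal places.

0.785

Var(Y) = 0.9²·15.6² + 2.4²·19² + 0.8²·21.8² + 2·[2.16·15.6·19·0.12 + 0.72·15.6·21.8·0.10 + 1.92·19·21.8·0.14] = 2580.64 + 425.299 = 3005.93.
With uncorrelated errors the cross-covariances are all true-score covariance, so they carry over unchanged; only the diagonal terms shrink to ρᵢσᵢ².
True-score variance = [0.9²·15.6²·0.88 + 2.4²·19²·0.75 + 0.8²·21.8²·0.66] + 425.299 = 1933.73 + 425.299 = 2359.03.
Reliability = 2359.03 / 3005.93 = 0.785.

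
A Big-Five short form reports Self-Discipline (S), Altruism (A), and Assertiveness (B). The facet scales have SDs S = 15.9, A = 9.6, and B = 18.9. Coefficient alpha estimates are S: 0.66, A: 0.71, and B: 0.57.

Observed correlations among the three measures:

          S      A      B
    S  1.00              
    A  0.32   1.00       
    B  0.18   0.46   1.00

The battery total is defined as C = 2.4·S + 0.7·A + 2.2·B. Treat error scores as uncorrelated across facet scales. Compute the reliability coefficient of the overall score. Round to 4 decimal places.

0.7036

Var(C) = 2.4²·15.9² + 0.7²·9.6² + 2.2²·18.9² + 2·[1.68·15.9·9.6·0.32 + 5.28·15.9·18.9·0.18 + 1.54·9.6·18.9·0.46] = 3230.24 + 992.392 = 4222.63.
Because errors are independent across components, Cov(Tᵢ,Tⱼ) = Cov(Xᵢ,Xⱼ); the off-diagonal part of the true-score variance is the same as above.
True-score variance = [2.4²·15.9²·0.66 + 0.7²·9.6²·0.71 + 2.2²·18.9²·0.57] + 992.392 = 1978.62 + 992.392 = 2971.01.
Reliability = 2971.01 / 4222.63 = 0.7036.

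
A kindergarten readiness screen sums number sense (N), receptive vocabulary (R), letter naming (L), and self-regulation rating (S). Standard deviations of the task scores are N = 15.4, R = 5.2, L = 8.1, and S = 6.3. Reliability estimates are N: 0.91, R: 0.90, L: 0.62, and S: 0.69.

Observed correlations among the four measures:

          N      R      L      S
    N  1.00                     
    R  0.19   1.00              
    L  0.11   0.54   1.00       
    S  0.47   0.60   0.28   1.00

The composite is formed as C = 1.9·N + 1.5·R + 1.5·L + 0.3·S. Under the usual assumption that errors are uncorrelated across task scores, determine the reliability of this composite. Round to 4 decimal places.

Var(C) = 1.9²·15.4² + 1.5²·5.2² + 1.5²·8.1² + 0.3²·6.3² + 2·[2.85·15.4·5.2·0.19 + 2.85·15.4·8.1·0.11 + 0.57·15.4·6.3·0.47 + 2.25·5.2·8.1·0.54 + 0.45·5.2·6.3·0.60 + 0.45·8.1·6.3·0.28] = 1068.18 + 349.823 = 1418.01.
Under uncorrelated errors the observed covariances equal the true-score covariances, so only the own-variance terms attenuate.
True-score variance = [1.9²·15.4²·0.91 + 1.5²·5.2²·0.90 + 1.5²·8.1²·0.62 + 0.3²·6.3²·0.69] + 349.823 = 927.841 + 349.823 = 1277.66.
Reliability = 1277.66 / 1418.01 = 0.9010.

0.9010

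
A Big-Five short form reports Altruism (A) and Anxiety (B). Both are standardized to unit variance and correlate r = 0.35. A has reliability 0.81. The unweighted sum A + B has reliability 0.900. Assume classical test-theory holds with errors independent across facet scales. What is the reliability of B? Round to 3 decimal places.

Var(A+B) = 2 + 2·0.35 = 2.700.
True-score variance = ρ_A + ρ_B + 2·0.35, so 0.900 = (0.81 + ρ_B + 0.70) / 2.700.
ρ_B = 0.900·2.700 − 0.81 − 0.70 = 0.920.

0.920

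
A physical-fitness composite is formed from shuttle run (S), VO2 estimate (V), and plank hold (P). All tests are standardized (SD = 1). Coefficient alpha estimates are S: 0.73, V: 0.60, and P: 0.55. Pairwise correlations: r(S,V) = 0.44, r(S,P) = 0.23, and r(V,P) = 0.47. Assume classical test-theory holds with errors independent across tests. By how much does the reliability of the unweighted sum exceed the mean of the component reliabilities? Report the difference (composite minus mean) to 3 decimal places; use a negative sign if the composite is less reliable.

Var(sum) = 3 + 2.28 = 5.28; true-score variance = 1.88 + 2.28 = 4.16; composite reliability = 0.7879.
Mean component reliability = 0.6267.
Difference = 0.7879 − 0.6267 = 0.161.

0.161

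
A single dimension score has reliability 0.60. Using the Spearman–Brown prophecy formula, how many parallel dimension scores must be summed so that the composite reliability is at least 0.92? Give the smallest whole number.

k ≥ ρ*(1−ρ₁)/(ρ₁(1−ρ*)) = 0.92·0.40 / (0.60·0.08) = 7.667.
Smallest integer k = 8.

8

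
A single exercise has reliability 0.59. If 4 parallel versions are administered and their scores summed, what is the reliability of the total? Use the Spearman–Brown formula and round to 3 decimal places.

ρ_k = kρ / (1 + (k−1)ρ) = 4·0.59 / (1 + 3·0.59) = 2.360 / 2.770 = 0.852.

0.852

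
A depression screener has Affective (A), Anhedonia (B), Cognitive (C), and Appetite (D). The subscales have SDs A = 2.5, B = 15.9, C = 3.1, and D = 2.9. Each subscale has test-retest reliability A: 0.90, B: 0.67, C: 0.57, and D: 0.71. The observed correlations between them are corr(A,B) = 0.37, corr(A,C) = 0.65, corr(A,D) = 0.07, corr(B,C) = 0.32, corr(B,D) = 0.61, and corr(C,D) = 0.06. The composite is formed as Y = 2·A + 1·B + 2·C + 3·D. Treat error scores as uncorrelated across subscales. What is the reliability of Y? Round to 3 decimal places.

Var(Y) = 2²·2.5² + 15.9² + 2²·3.1² + 3²·2.9² + 2·[2·2.5·15.9·0.37 + 4·2.5·3.1·0.65 + 6·2.5·2.9·0.07 + 2·15.9·3.1·0.32 + 3·15.9·2.9·0.61 + 6·3.1·2.9·0.06] = 391.94 + 343.547 = 735.487.
With uncorrelated errors the cross-covariances are all true-score covariance, so they carry over unchanged; only the diagonal terms shrink to ρᵢσᵢ².
True-score variance = [2²·2.5²·0.90 + 15.9²·0.67 + 2²·3.1²·0.57 + 3²·2.9²·0.71] + 343.547 = 267.533 + 343.547 = 611.08.
Reliability = 611.08 / 735.487 = 0.831.

0.831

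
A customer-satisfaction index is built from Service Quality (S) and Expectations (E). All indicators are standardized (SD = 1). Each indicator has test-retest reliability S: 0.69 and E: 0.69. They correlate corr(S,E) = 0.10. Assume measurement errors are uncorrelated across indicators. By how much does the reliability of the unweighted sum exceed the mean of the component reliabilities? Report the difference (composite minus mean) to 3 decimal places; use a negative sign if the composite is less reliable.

0.028

Var(sum) = 2 + 0.2 = 2.2; true-score variance = 1.38 + 0.2 = 1.58; composite reliability = 0.7182.
Mean component reliability = 0.6900.
Difference = 0.7182 − 0.6900 = 0.028.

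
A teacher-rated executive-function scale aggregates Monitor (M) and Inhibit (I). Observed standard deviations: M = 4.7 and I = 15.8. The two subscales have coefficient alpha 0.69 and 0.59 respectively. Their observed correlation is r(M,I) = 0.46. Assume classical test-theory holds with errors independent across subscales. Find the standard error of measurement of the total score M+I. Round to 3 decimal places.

Var(total) = 271.73 + 68.3192 = 340.049.
True-score variance = 162.53 + 68.3192 = 230.849, so reliability = 0.6789.
Error variance = 340.049 − 230.849 = 109.2; SEM = √109.2 = 10.450.

10.450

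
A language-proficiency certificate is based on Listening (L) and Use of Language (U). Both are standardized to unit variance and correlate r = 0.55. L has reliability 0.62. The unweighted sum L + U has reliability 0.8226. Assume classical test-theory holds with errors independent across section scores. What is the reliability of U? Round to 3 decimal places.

0.830

Var(L+U) = 2 + 2·0.55 = 3.100.
True-score variance = ρ_L + ρ_U + 2·0.55, so 0.8226 = (0.62 + ρ_U + 1.10) / 3.100.
ρ_U = 0.8226·3.100 − 0.62 − 1.10 = 0.830.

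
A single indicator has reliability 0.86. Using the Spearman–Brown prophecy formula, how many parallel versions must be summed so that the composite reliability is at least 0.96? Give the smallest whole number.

k ≥ ρ*(1−ρ₁)/(ρ₁(1−ρ*)) = 0.96·0.14 / (0.86·0.04) = 3.907.
Smallest integer k = 4.

4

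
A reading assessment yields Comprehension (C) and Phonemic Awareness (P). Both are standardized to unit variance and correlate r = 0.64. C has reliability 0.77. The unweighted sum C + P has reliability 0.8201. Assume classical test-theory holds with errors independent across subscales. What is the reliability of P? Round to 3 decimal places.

Var(C+P) = 2 + 2·0.64 = 3.280.
True-score variance = ρ_C + ρ_P + 2·0.64, so 0.8201 = (0.77 + ρ_P + 1.28) / 3.280.
ρ_P = 0.8201·3.280 − 0.77 − 1.28 = 0.640.

0.640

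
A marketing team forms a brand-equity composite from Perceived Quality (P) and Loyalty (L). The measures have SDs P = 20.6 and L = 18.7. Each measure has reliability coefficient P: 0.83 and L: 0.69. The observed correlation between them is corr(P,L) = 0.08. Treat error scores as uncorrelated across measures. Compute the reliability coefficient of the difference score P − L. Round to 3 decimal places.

Var(P−L) = 20.6² + 18.7² − 2·20.6·18.7·0.08 = 774.05 − 61.6352 = 712.415.
Because errors are independent across components, Cov(Tᵢ,Tⱼ) = Cov(Xᵢ,Xⱼ); the off-diagonal part of the true-score variance is the same as above.
True-score variance = [20.6²·0.83 + 18.7²·0.69] − 61.6352 = 593.505 − 61.6352 = 531.87.
Reliability = 531.87 / 712.415 = 0.747.

0.747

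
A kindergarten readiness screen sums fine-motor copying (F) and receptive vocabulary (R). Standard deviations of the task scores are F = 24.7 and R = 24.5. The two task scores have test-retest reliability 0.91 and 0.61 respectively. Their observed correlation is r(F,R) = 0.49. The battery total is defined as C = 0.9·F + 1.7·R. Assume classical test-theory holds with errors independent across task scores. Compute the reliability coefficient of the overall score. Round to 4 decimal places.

Var(C) = 0.9²·24.7² + 1.7²·24.5² + 2·[1.53·24.7·24.5·0.49] = 2228.9 + 907.362 = 3136.26.
Because errors are independent across components, Cov(Tᵢ,Tⱼ) = Cov(Xᵢ,Xⱼ); the off-diagonal part of the true-score variance is the same as above.
True-score variance = [0.9²·24.7²·0.91 + 1.7²·24.5²·0.61] + 907.362 = 1507.88 + 907.362 = 2415.24.
Reliability = 2415.24 / 3136.26 = 0.7701.

0.7701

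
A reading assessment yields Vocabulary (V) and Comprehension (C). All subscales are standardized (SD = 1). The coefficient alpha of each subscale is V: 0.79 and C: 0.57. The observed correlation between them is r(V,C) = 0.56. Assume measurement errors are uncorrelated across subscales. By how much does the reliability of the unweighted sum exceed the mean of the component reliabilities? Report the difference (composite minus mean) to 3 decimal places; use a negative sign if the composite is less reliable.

Var(sum) = 2 + 1.12 = 3.12; true-score variance = 1.36 + 1.12 = 2.48; composite reliability = 0.7949.
Mean component reliability = 0.6800.
Difference = 0.7949 − 0.6800 = 0.115.

0.115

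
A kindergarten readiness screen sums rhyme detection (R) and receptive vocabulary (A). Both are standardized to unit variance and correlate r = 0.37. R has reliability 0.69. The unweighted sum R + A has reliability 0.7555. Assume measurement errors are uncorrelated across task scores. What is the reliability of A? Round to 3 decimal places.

0.640

Var(R+A) = 2 + 2·0.37 = 2.740.
True-score variance = ρ_R + ρ_A + 2·0.37, so 0.7555 = (0.69 + ρ_A + 0.74) / 2.740.
ρ_A = 0.7555·2.740 − 0.69 − 0.74 = 0.640.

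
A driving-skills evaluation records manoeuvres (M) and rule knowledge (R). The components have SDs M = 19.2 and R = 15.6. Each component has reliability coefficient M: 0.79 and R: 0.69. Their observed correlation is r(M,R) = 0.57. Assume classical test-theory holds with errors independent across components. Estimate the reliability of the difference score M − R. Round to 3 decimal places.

0.435

Var(M−R) = 19.2² + 15.6² − 2·19.2·15.6·0.57 = 612 − 341.453 = 270.547.
With uncorrelated errors the cross-covariances are all true-score covariance, so they carry over unchanged; only the diagonal terms shrink to ρᵢσᵢ².
True-score variance = [19.2²·0.79 + 15.6²·0.69] − 341.453 = 459.144 − 341.453 = 117.691.
Reliability = 117.691 / 270.547 = 0.435.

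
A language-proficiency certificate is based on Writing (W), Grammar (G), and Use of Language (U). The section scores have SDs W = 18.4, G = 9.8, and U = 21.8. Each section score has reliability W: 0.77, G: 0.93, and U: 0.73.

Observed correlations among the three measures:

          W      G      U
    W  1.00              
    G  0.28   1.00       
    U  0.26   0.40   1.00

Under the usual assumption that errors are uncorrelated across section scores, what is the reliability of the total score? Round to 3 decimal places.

Var(W+G+U) = 18.4² + 9.8² + 21.8² + 2·[18.4·9.8·0.28 + 18.4·21.8·0.26 + 9.8·21.8·0.40] = 909.84 + 480.474 = 1390.31.
Because errors are independent across components, Cov(Tᵢ,Tⱼ) = Cov(Xᵢ,Xⱼ); the off-diagonal part of the true-score variance is the same as above.
True-score variance = [18.4²·0.77 + 9.8²·0.93 + 21.8²·0.73] + 480.474 = 696.934 + 480.474 = 1177.41.
Reliability = 1177.41 / 1390.31 = 0.847.

0.847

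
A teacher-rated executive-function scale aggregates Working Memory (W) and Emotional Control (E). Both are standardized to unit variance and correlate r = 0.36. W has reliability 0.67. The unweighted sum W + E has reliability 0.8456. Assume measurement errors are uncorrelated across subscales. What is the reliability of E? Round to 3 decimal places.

Var(W+E) = 2 + 2·0.36 = 2.720.
True-score variance = ρ_W + ρ_E + 2·0.36, so 0.8456 = (0.67 + ρ_E + 0.72) / 2.720.
ρ_E = 0.8456·2.720 − 0.67 − 0.72 = 0.910.

0.910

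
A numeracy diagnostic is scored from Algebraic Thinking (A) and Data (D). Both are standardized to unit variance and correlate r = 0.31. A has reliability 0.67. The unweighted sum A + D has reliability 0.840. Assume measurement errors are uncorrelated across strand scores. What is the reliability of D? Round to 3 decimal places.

Var(A+D) = 2 + 2·0.31 = 2.620.
True-score variance = ρ_A + ρ_D + 2·0.31, so 0.840 = (0.67 + ρ_D + 0.62) / 2.620.
ρ_D = 0.840·2.620 − 0.67 − 0.62 = 0.911.

0.911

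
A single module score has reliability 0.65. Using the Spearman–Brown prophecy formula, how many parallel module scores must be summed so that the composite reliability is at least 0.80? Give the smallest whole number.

k ≥ ρ*(1−ρ₁)/(ρ₁(1−ρ*)) = 0.80·0.35 / (0.65·0.20) = 2.154.
Smallest integer k = 3.

3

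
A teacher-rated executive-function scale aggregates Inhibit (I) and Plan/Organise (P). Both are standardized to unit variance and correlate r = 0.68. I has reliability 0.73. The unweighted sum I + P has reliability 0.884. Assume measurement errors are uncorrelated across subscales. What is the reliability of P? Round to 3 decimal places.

Var(I+P) = 2 + 2·0.68 = 3.360.
True-score variance = ρ_I + ρ_P + 2·0.68, so 0.884 = (0.73 + ρ_P + 1.36) / 3.360.
ρ_P = 0.884·3.360 − 0.73 − 1.36 = 0.880.

0.880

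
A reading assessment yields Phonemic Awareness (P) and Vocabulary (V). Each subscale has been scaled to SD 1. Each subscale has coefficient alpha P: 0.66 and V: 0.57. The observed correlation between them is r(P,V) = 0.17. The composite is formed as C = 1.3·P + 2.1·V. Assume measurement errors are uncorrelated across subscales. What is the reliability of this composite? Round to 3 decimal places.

0.648

Var(C) = 1.3² + 2.1² + 2·[2.73·0.17] = 6.1 + 0.9282 = 7.0282.
Under uncorrelated errors the observed covariances equal the true-score covariances, so only the own-variance terms attenuate.
True-score variance = [1.3²·0.66 + 2.1²·0.57] + 0.9282 = 3.6291 + 0.9282 = 4.5573.
Reliability = 4.5573 / 7.0282 = 0.648.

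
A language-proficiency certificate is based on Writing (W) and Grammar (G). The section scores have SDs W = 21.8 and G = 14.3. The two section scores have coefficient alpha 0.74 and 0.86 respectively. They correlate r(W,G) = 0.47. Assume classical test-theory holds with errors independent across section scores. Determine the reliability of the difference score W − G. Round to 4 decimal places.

0.6064

Var(W−G) = 21.8² + 14.3² − 2·21.8·14.3·0.47 = 679.73 − 293.036 = 386.694.
Under uncorrelated errors the observed covariances equal the true-score covariances, so only the own-variance terms attenuate.
True-score variance = [21.8²·0.74 + 14.3²·0.86] − 293.036 = 527.539 − 293.036 = 234.503.
Reliability = 234.503 / 386.694 = 0.6064.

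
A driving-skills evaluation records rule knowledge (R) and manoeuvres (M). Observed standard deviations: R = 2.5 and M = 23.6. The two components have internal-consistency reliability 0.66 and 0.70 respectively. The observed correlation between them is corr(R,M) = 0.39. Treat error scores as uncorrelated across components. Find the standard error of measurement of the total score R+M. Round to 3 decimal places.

13.008

Var(total) = 563.21 + 46.02 = 609.23.
True-score variance = 393.997 + 46.02 = 440.017, so reliability = 0.7223.
Error variance = 609.23 − 440.017 = 169.213; SEM = √169.213 = 13.008.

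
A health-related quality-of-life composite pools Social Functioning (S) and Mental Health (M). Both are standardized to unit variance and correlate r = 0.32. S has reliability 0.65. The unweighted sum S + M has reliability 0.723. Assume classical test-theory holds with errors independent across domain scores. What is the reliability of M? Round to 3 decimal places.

Var(S+M) = 2 + 2·0.32 = 2.640.
True-score variance = ρ_S + ρ_M + 2·0.32, so 0.723 = (0.65 + ρ_M + 0.64) / 2.640.
ρ_M = 0.723·2.640 − 0.65 − 0.64 = 0.619.

0.619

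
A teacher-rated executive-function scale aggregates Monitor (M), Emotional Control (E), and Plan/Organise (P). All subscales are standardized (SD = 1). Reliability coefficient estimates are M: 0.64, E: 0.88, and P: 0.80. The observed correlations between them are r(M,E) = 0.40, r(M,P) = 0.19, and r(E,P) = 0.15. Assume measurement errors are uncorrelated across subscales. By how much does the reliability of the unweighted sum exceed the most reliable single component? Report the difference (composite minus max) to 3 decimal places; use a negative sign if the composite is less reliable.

-0.032

Var(sum) = 3 + 1.48 = 4.48; true-score variance = 2.32 + 1.48 = 3.8; composite reliability = 0.8482.
Max component reliability = 0.8800.
Difference = 0.8482 − 0.8800 = -0.032.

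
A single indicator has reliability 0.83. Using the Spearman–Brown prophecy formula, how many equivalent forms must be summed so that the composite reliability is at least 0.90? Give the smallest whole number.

2

k ≥ ρ*(1−ρ₁)/(ρ₁(1−ρ*)) = 0.90·0.17 / (0.83·0.10) = 1.843.
Smallest integer k = 2.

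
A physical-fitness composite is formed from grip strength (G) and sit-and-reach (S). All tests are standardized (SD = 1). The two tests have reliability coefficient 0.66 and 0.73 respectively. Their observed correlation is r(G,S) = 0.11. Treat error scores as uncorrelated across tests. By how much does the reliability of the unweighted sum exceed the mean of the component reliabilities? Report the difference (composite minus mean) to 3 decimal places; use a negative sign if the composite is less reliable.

0.030

Var(sum) = 2 + 0.22 = 2.22; true-score variance = 1.39 + 0.22 = 1.61; composite reliability = 0.7252.
Mean component reliability = 0.6950.
Difference = 0.7252 − 0.6950 = 0.030.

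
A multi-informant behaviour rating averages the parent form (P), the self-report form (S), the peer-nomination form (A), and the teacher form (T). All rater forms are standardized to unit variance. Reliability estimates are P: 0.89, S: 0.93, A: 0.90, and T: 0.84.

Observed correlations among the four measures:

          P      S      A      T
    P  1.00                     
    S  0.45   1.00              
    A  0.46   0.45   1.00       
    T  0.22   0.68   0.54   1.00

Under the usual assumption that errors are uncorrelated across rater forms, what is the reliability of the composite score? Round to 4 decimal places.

0.9542

Var(P+S+A+T) = 4 + 2·[0.45 + 0.46 + 0.22 + 0.45 + 0.68 + 0.54] = 4 + 5.6 = 9.6.
With uncorrelated errors the cross-covariances are all true-score covariance, so they carry over unchanged; only the diagonal terms shrink to ρᵢσᵢ².
True-score variance = [0.89 + 0.93 + 0.90 + 0.84] + 5.6 = 3.56 + 5.6 = 9.16.
Reliability = 9.16 / 9.6 = 0.9542.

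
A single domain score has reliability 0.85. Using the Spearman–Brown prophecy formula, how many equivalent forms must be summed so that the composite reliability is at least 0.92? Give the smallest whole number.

k ≥ ρ*(1−ρ₁)/(ρ₁(1−ρ*)) = 0.92·0.15 / (0.85·0.08) = 2.029.
Smallest integer k = 3.

3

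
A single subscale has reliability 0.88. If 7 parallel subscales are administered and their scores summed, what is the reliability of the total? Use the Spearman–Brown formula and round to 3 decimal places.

ρ_k = kρ / (1 + (k−1)ρ) = 7·0.88 / (1 + 6·0.88) = 6.160 / 6.280 = 0.981.

0.981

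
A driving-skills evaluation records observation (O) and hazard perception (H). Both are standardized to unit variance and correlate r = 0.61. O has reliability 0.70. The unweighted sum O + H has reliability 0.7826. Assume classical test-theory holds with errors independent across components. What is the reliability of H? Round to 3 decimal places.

0.600

Var(O+H) = 2 + 2·0.61 = 3.220.
True-score variance = ρ_O + ρ_H + 2·0.61, so 0.7826 = (0.70 + ρ_H + 1.22) / 3.220.
ρ_H = 0.7826·3.220 − 0.70 − 1.22 = 0.600.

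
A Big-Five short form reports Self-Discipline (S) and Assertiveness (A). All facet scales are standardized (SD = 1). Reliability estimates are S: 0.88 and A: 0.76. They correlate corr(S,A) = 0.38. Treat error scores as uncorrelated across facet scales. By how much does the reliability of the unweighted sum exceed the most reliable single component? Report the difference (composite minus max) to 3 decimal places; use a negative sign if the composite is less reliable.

-0.010

Var(sum) = 2 + 0.76 = 2.76; true-score variance = 1.64 + 0.76 = 2.4; composite reliability = 0.8696.
Max component reliability = 0.8800.
Difference = 0.8696 − 0.8800 = -0.010.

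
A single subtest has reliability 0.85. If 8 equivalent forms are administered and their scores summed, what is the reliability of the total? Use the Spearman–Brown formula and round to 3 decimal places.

0.978

ρ_k = kρ / (1 + (k−1)ρ) = 8·0.85 / (1 + 7·0.85) = 6.800 / 6.950 = 0.978.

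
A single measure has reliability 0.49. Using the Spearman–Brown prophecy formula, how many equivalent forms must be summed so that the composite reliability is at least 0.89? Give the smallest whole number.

k ≥ ρ*(1−ρ₁)/(ρ₁(1−ρ*)) = 0.89·0.51 / (0.49·0.11) = 8.421.
Smallest integer k = 9.

9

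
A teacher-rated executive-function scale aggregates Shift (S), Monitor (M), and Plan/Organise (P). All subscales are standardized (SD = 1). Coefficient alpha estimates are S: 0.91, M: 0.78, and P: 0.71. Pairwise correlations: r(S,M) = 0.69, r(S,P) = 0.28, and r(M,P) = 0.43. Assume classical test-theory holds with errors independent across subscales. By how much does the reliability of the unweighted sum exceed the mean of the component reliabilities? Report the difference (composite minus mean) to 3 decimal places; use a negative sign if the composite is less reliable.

0.097

Var(sum) = 3 + 2.8 = 5.8; true-score variance = 2.4 + 2.8 = 5.2; composite reliability = 0.8966.
Mean component reliability = 0.8000.
Difference = 0.8966 − 0.8000 = 0.097.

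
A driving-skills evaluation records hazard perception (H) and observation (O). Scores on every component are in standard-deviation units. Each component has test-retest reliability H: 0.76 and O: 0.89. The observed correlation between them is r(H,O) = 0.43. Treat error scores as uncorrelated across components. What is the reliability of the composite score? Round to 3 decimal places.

Var(H+O) = 2 + 2·[0.43] = 2 + 0.86 = 2.86.
With uncorrelated errors the cross-covariances are all true-score covariance, so they carry over unchanged; only the diagonal terms shrink to ρᵢσᵢ².
True-score variance = [0.76 + 0.89] + 0.86 = 1.65 + 0.86 = 2.51.
Reliability = 2.51 / 2.86 = 0.878.

0.878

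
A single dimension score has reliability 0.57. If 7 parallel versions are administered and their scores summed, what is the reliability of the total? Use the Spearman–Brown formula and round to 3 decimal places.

ρ_k = kρ / (1 + (k−1)ρ) = 7·0.57 / (1 + 6·0.57) = 3.990 / 4.420 = 0.903.

0.903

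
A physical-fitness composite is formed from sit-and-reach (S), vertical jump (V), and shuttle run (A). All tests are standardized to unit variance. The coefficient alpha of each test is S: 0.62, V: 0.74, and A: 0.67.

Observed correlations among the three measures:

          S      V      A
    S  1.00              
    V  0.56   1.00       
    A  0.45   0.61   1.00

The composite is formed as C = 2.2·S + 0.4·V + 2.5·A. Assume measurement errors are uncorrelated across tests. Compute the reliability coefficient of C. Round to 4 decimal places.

Var(C) = 2.2² + 0.4² + 2.5² + 2·[0.88·0.56 + 5.5·0.45 + 0.61] = 11.25 + 7.1556 = 18.4056.
With uncorrelated errors the cross-covariances are all true-score covariance, so they carry over unchanged; only the diagonal terms shrink to ρᵢσᵢ².
True-score variance = [2.2²·0.62 + 0.4²·0.74 + 2.5²·0.67] + 7.1556 = 7.3067 + 7.1556 = 14.4623.
Reliability = 14.4623 / 18.4056 = 0.7858.

0.7858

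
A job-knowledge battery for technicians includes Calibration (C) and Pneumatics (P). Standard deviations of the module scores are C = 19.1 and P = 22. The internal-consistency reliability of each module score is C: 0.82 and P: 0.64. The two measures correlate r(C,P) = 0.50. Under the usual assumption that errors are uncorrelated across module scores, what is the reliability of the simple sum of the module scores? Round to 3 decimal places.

Var(C+P) = 19.1² + 22² + 2·[19.1·22·0.50] = 848.81 + 420.2 = 1269.01.
With uncorrelated errors the cross-covariances are all true-score covariance, so they carry over unchanged; only the diagonal terms shrink to ρᵢσᵢ².
True-score variance = [19.1²·0.82 + 22²·0.64] + 420.2 = 608.904 + 420.2 = 1029.1.
Reliability = 1029.1 / 1269.01 = 0.811.

0.811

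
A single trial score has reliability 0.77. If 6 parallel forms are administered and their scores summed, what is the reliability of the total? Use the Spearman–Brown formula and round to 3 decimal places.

0.953

ρ_k = kρ / (1 + (k−1)ρ) = 6·0.77 / (1 + 5·0.77) = 4.620 / 4.850 = 0.953.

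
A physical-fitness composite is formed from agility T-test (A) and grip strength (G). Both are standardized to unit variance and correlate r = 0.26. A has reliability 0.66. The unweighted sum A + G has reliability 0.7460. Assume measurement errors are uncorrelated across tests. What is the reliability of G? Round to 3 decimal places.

0.700

Var(A+G) = 2 + 2·0.26 = 2.520.
True-score variance = ρ_A + ρ_G + 2·0.26, so 0.7460 = (0.66 + ρ_G + 0.52) / 2.520.
ρ_G = 0.7460·2.520 − 0.66 − 0.52 = 0.700.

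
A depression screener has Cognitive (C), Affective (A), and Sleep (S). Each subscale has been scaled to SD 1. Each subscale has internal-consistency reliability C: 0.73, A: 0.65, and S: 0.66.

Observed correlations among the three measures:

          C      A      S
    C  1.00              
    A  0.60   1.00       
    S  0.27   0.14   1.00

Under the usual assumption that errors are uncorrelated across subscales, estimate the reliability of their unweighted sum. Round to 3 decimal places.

Var(C+A+S) = 3 + 2·[0.60 + 0.27 + 0.14] = 3 + 2.02 = 5.02.
Under uncorrelated errors the observed covariances equal the true-score covariances, so only the own-variance terms attenuate.
True-score variance = [0.73 + 0.65 + 0.66] + 2.02 = 2.04 + 2.02 = 4.06.
Reliability = 4.06 / 5.02 = 0.809.

0.809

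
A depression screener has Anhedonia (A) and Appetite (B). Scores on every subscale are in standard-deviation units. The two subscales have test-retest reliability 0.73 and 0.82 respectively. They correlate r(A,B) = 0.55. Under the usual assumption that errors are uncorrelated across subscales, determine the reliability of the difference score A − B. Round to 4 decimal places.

0.5000

Var(A−B) = 1 + 1 − 2·0.55 = 2 − 1.1 = 0.9.
Because errors are independent across components, Cov(Tᵢ,Tⱼ) = Cov(Xᵢ,Xⱼ); the off-diagonal part of the true-score variance is the same as above.
True-score variance = [0.73 + 0.82] − 1.1 = 1.55 − 1.1 = 0.45.
Reliability = 0.45 / 0.9 = 0.5000.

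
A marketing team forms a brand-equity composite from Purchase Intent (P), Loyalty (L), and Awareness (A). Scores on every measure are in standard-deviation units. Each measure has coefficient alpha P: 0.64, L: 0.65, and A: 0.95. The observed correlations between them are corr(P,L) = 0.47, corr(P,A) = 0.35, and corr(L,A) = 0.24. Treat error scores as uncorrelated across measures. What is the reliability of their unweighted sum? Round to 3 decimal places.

Var(P+L+A) = 3 + 2·[0.47 + 0.35 + 0.24] = 3 + 2.12 = 5.12.
With uncorrelated errors the cross-covariances are all true-score covariance, so they carry over unchanged; only the diagonal terms shrink to ρᵢσᵢ².
True-score variance = [0.64 + 0.65 + 0.95] + 2.12 = 2.24 + 2.12 = 4.36.
Reliability = 4.36 / 5.12 = 0.852.

0.852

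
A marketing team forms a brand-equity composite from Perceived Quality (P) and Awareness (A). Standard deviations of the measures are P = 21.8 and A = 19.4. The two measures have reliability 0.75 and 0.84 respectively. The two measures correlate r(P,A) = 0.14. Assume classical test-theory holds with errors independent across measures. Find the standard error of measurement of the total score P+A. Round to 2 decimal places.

13.38

Var(total) = 851.6 + 118.418 = 970.018.
True-score variance = 672.572 + 118.418 = 790.99, so reliability = 0.8154.
Error variance = 970.018 − 790.99 = 179.028; SEM = √179.028 = 13.38.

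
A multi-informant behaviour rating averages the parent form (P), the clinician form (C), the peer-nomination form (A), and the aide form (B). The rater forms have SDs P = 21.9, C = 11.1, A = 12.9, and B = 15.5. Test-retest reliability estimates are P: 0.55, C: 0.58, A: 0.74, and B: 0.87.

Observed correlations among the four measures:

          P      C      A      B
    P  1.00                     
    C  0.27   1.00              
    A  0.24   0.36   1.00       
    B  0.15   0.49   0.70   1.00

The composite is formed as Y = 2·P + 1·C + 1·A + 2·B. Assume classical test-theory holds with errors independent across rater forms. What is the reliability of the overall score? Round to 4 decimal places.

Var(Y) = 2²·21.9² + 11.1² + 12.9² + 2²·15.5² + 2·[2·21.9·11.1·0.27 + 2·21.9·12.9·0.24 + 4·21.9·15.5·0.15 + 11.1·12.9·0.36 + 2·11.1·15.5·0.49 + 2·12.9·15.5·0.70] = 3169.06 + 1941.26 = 5110.32.
Under uncorrelated errors the observed covariances equal the true-score covariances, so only the own-variance terms attenuate.
True-score variance = [2²·21.9²·0.55 + 11.1²·0.58 + 12.9²·0.74 + 2²·15.5²·0.87] + 1941.26 = 2085.82 + 1941.26 = 4027.08.
Reliability = 4027.08 / 5110.32 = 0.7880.

0.7880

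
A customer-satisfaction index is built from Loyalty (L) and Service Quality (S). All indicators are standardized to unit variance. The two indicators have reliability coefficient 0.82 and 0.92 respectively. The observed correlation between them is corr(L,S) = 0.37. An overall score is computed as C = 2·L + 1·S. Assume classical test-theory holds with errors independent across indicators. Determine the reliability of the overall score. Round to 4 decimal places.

0.8765

Var(C) = 2² + 1 + 2·[2·0.37] = 5 + 1.48 = 6.48.
Because errors are independent across components, Cov(Tᵢ,Tⱼ) = Cov(Xᵢ,Xⱼ); the off-diagonal part of the true-score variance is the same as above.
True-score variance = [2²·0.82 + 0.92] + 1.48 = 4.2 + 1.48 = 5.68.
Reliability = 5.68 / 6.48 = 0.8765.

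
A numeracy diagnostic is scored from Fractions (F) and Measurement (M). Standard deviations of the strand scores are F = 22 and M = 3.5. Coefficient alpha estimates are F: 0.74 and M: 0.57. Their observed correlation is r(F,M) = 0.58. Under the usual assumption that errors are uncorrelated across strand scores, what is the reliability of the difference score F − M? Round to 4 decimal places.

Var(F−M) = 22² + 3.5² − 2·22·3.5·0.58 = 496.25 − 89.32 = 406.93.
Because errors are independent across components, Cov(Tᵢ,Tⱼ) = Cov(Xᵢ,Xⱼ); the off-diagonal part of the true-score variance is the same as above.
True-score variance = [22²·0.74 + 3.5²·0.57] − 89.32 = 365.142 − 89.32 = 275.822.
Reliability = 275.822 / 406.93 = 0.6778.

0.6778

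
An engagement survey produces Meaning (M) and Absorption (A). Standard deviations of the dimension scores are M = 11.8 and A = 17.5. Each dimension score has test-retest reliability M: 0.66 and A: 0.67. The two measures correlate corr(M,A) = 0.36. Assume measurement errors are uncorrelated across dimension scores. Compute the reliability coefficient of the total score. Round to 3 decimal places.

Var(M+A) = 11.8² + 17.5² + 2·[11.8·17.5·0.36] = 445.49 + 148.68 = 594.17.
With uncorrelated errors the cross-covariances are all true-score covariance, so they carry over unchanged; only the diagonal terms shrink to ρᵢσᵢ².
True-score variance = [11.8²·0.66 + 17.5²·0.67] + 148.68 = 297.086 + 148.68 = 445.766.
Reliability = 445.766 / 594.17 = 0.750.

0.750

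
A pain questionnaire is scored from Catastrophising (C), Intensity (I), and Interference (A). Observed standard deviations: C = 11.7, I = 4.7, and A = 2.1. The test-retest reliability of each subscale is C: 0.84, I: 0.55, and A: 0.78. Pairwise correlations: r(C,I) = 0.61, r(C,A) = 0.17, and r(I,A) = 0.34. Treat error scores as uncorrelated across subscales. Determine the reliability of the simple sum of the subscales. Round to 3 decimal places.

Var(C+I+A) = 11.7² + 4.7² + 2.1² + 2·[11.7·4.7·0.61 + 11.7·2.1·0.17 + 4.7·2.1·0.34] = 163.39 + 82.1532 = 245.543.
With uncorrelated errors the cross-covariances are all true-score covariance, so they carry over unchanged; only the diagonal terms shrink to ρᵢσᵢ².
True-score variance = [11.7²·0.84 + 4.7²·0.55 + 2.1²·0.78] + 82.1532 = 130.577 + 82.1532 = 212.73.
Reliability = 212.73 / 245.543 = 0.866.

0.866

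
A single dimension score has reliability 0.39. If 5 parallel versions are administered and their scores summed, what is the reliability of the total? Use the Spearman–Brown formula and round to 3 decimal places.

ρ_k = kρ / (1 + (k−1)ρ) = 5·0.39 / (1 + 4·0.39) = 1.950 / 2.560 = 0.762.

0.762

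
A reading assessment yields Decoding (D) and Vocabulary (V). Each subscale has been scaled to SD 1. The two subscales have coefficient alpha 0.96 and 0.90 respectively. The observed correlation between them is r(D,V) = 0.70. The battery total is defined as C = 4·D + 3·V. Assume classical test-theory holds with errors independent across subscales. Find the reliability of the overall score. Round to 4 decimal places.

0.9632

Var(C) = 4² + 3² + 2·[12·0.70] = 25 + 16.8 = 41.8.
With uncorrelated errors the cross-covariances are all true-score covariance, so they carry over unchanged; only the diagonal terms shrink to ρᵢσᵢ².
True-score variance = [4²·0.96 + 3²·0.90] + 16.8 = 23.46 + 16.8 = 40.26.
Reliability = 40.26 / 41.8 = 0.9632.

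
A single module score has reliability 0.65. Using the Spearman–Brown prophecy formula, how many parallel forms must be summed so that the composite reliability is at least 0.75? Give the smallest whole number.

2

k ≥ ρ*(1−ρ₁)/(ρ₁(1−ρ*)) = 0.75·0.35 / (0.65·0.25) = 1.615.
Smallest integer k = 2.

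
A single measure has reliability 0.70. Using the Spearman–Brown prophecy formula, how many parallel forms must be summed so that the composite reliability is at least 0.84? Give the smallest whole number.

k ≥ ρ*(1−ρ₁)/(ρ₁(1−ρ*)) = 0.84·0.30 / (0.70·0.16) = 2.250.
Smallest integer k = 3.

3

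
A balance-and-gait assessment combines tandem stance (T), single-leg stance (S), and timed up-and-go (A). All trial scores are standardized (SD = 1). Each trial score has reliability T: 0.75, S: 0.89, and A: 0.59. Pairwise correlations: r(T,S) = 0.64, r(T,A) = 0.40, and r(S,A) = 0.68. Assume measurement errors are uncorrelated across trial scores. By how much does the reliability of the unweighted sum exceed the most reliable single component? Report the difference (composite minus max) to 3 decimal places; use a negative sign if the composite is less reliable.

Var(sum) = 3 + 3.44 = 6.44; true-score variance = 2.23 + 3.44 = 5.67; composite reliability = 0.8804.
Max component reliability = 0.8900.
Difference = 0.8804 − 0.8900 = -0.010.

-0.010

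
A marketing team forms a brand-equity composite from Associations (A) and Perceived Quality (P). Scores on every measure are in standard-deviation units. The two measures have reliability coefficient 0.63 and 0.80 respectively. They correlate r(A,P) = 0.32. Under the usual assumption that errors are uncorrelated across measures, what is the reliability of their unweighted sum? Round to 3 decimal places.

0.784

Var(A+P) = 2 + 2·[0.32] = 2 + 0.64 = 2.64.
With uncorrelated errors the cross-covariances are all true-score covariance, so they carry over unchanged; only the diagonal terms shrink to ρᵢσᵢ².
True-score variance = [0.63 + 0.80] + 0.64 = 1.43 + 0.64 = 2.07.
Reliability = 2.07 / 2.64 = 0.784.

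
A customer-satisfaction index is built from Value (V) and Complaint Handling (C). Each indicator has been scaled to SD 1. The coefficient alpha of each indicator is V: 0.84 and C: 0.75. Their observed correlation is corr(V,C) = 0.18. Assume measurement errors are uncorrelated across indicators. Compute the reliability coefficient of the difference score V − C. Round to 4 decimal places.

Var(V−C) = 1 + 1 − 2·0.18 = 2 − 0.36 = 1.64.
With uncorrelated errors the cross-covariances are all true-score covariance, so they carry over unchanged; only the diagonal terms shrink to ρᵢσᵢ².
True-score variance = [0.84 + 0.75] − 0.36 = 1.59 − 0.36 = 1.23.
Reliability = 1.23 / 1.64 = 0.7500.

0.7500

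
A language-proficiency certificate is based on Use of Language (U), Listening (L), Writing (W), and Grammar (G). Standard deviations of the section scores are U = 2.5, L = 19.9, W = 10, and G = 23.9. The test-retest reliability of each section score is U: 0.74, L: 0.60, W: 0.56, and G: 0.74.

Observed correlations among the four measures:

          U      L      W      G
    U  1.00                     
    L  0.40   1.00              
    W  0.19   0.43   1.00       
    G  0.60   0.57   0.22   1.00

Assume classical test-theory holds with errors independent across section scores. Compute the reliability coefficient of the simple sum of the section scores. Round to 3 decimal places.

Var(U+L+W+G) = 2.5² + 19.9² + 10² + 23.9² + 2·[2.5·19.9·0.40 + 2.5·10·0.19 + 2.5·23.9·0.60 + 19.9·10·0.43 + 19.9·23.9·0.57 + 10·23.9·0.22] = 1073.47 + 939.495 = 2012.97.
Because errors are independent across components, Cov(Tᵢ,Tⱼ) = Cov(Xᵢ,Xⱼ); the off-diagonal part of the true-score variance is the same as above.
True-score variance = [2.5²·0.74 + 19.9²·0.60 + 10²·0.56 + 23.9²·0.74] + 939.495 = 720.926 + 939.495 = 1660.42.
Reliability = 1660.42 / 2012.97 = 0.825.

0.825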